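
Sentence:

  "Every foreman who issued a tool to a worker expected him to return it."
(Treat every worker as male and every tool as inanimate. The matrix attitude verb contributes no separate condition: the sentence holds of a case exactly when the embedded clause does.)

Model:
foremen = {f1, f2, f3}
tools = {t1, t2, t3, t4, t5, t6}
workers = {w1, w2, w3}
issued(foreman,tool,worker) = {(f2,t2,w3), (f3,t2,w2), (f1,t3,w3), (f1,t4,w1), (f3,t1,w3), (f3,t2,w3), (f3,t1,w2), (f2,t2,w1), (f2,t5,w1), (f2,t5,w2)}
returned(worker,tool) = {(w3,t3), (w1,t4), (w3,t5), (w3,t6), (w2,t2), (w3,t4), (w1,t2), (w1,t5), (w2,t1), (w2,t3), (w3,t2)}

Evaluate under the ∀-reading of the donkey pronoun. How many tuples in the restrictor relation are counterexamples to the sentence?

2

"him" takes "a worker" as antecedent and "it" takes "a tool"; both are donkey pronouns co-varying with the restrictor.
Strong reading: for every (f,t,w) with issued(f,t,w), returned(w,t).
Restrictor triples: (f1,t3,w3)→returned(w3,t3) ✓  (f1,t4,w1)→returned(w1,t4) ✓  (f2,t2,w1)→returned(w1,t2) ✓  (f2,t2,w3)→returned(w3,t2) ✓  (f2,t5,w1)→returned(w1,t5) ✓  (f2,t5,w2)→returned(w2,t5) ✗  (f3,t1,w2)→returned(w2,t1) ✓  (f3,t1,w3)→returned(w3,t1) ✗  (f3,t2,w2)→returned(w2,t2) ✓  (f3,t2,w3)→returned(w3,t2) ✓
Counterexamples (restrictor triples failing the scope): 2.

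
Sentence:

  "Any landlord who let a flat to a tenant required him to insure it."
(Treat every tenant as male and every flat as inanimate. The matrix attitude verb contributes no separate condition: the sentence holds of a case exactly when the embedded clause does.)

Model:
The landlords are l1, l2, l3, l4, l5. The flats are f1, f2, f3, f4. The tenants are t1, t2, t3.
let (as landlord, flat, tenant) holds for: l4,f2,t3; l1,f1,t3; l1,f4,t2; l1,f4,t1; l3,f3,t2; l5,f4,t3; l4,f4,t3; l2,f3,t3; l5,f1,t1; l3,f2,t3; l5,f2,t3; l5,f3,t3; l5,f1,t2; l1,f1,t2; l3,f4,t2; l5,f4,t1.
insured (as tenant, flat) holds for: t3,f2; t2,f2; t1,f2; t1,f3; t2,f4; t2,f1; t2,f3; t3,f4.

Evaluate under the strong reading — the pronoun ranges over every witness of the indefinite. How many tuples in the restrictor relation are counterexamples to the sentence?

6

"him" takes "a tenant" as antecedent and "it" takes "a flat"; both are donkey pronouns co-varying with the restrictor.
Strong reading: for every (l,f,t) with let(l,f,t), insured(t,f).
Restrictor triples: (l1,f1,t2)→insured(t2,f1) ✓  (l1,f1,t3)→insured(t3,f1) ✗  (l1,f4,t1)→insured(t1,f4) ✗  (l1,f4,t2)→insured(t2,f4) ✓  (l2,f3,t3)→insured(t3,f3) ✗  (l3,f2,t3)→insured(t3,f2) ✓  (l3,f3,t2)→insured(t2,f3) ✓  (l3,f4,t2)→insured(t2,f4) ✓  (l4,f2,t3)→insured(t3,f2) ✓  (l4,f4,t3)→insured(t3,f4) ✓  (l5,f1,t1)→insured(t1,f1) ✗  (l5,f1,t2)→insured(t2,f1) ✓  (l5,f2,t3)→insured(t3,f2) ✓  (l5,f3,t3)→insured(t3,f3) ✗  (l5,f4,t1)→insured(t1,f4) ✗  (l5,f4,t3)→insured(t3,f4) ✓
Counterexamples (restrictor triples failing the scope): 6.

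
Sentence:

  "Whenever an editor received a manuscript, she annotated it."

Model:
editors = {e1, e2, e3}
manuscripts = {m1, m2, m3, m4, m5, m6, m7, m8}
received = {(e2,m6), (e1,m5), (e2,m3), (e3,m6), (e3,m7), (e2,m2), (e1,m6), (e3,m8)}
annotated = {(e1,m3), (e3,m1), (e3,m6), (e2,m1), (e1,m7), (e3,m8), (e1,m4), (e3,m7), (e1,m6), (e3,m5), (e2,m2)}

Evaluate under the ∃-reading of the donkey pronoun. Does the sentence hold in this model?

True

"it" takes "a manuscript" as antecedent — a donkey pronoun bound across the clause boundary.
Weak reading: every editor e with some received-manuscript has at least one received-manuscript m such that annotated(e,m).
Per editor: e1:✓  e2:✓  e3:✓
Every editor in the restrictor has a witness.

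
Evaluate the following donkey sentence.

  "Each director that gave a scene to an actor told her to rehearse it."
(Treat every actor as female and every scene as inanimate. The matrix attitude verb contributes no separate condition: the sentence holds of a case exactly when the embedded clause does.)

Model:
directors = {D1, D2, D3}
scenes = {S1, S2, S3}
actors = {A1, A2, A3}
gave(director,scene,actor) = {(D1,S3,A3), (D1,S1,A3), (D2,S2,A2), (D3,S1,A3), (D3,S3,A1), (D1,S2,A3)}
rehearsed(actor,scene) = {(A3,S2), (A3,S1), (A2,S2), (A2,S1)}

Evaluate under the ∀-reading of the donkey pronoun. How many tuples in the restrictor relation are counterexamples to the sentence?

2

"her" takes "an actor" as antecedent and "it" takes "a scene"; both are donkey pronouns co-varying with the restrictor.
Strong reading: for every (d,s,a) with gave(d,s,a), rehearsed(a,s).
Restrictor triples: (D1,S1,A3)→rehearsed(A3,S1) ✓  (D1,S2,A3)→rehearsed(A3,S2) ✓  (D1,S3,A3)→rehearsed(A3,S3) ✗  (D2,S2,A2)→rehearsed(A2,S2) ✓  (D3,S1,A3)→rehearsed(A3,S1) ✓  (D3,S3,A1)→rehearsed(A1,S3) ✗
Counterexamples (restrictor triples failing the scope): 2.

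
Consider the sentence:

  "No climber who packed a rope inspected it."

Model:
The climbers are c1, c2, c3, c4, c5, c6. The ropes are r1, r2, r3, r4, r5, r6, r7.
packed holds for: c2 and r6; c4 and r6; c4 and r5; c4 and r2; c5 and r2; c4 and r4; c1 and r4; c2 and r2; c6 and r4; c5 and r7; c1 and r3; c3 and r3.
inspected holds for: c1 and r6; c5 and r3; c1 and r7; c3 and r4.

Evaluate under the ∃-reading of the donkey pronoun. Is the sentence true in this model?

True

"it" takes "a rope" as antecedent — a donkey pronoun bound across the clause boundary.
Truth condition: for no (c,r) with packed(c,r) does inspected(c,r) hold.
Restrictor pairs — does the scope hold? (c1,r3):fails  (c1,r4):fails  (c2,r2):fails  (c2,r6):fails  (c3,r3):fails  (c4,r2):fails  (c4,r4):fails  (c4,r5):fails  (c4,r6):fails  (c5,r2):fails  (c5,r7):fails  (c6,r4):fails
Scope holds for no restrictor pair, so the sentence is true.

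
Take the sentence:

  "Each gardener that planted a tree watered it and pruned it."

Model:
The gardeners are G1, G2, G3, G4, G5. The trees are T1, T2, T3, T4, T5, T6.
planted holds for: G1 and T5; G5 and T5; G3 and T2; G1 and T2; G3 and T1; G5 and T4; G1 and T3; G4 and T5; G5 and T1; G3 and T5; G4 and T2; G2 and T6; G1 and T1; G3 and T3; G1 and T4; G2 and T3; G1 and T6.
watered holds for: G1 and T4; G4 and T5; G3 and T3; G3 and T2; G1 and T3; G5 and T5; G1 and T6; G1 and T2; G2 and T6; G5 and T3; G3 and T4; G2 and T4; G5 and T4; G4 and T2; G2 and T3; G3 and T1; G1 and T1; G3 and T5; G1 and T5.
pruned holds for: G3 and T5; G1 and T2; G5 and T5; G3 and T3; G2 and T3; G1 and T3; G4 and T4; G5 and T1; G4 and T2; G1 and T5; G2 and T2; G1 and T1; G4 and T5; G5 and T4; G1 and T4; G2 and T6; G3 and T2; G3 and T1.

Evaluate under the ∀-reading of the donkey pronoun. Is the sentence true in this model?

"it" takes "a tree" as antecedent — a donkey pronoun bound across the clause boundary.
Strong reading: for every (g,t) with planted(g,t), watered(g,t) ∧ pruned(g,t).
Restrictor pairs: (G1,T1) ✓  (G1,T2) ✓  (G1,T3) ✓  (G1,T4) ✓  (G1,T5) ✓  (G1,T6) ✗  (G2,T3) ✓  (G2,T6) ✓  (G3,T1) ✓  (G3,T2) ✓  (G3,T3) ✓  (G3,T5) ✓  (G4,T2) ✓  (G4,T5) ✓  (G5,T1) ✗  (G5,T4) ✓  (G5,T5) ✓
Counterexample: (G1,T6) is in planted but fails the scope.

False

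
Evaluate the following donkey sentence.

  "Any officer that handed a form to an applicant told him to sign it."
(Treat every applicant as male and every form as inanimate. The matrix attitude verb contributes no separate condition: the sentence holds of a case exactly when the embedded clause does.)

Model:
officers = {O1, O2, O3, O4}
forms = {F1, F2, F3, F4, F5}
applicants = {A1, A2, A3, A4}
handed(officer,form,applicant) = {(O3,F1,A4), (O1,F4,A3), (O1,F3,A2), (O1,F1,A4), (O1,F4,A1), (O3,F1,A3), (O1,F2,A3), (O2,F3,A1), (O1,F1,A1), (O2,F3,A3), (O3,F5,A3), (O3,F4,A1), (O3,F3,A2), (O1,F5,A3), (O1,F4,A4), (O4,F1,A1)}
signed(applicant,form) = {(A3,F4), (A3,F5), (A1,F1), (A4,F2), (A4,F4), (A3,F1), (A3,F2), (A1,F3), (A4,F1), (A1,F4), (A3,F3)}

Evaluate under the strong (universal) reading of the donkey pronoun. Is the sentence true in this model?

False

"him" takes "an applicant" as antecedent and "it" takes "a form"; both are donkey pronouns co-varying with the restrictor.
Strong reading: for every (o,f,a) with handed(o,f,a), signed(a,f).
Restrictor triples: (O1,F1,A1)→signed(A1,F1) ✓  (O1,F1,A4)→signed(A4,F1) ✓  (O1,F2,A3)→signed(A3,F2) ✓  (O1,F3,A2)→signed(A2,F3) ✗  (O1,F4,A1)→signed(A1,F4) ✓  (O1,F4,A3)→signed(A3,F4) ✓  (O1,F4,A4)→signed(A4,F4) ✓  (O1,F5,A3)→signed(A3,F5) ✓  (O2,F3,A1)→signed(A1,F3) ✓  (O2,F3,A3)→signed(A3,F3) ✓  (O3,F1,A3)→signed(A3,F1) ✓  (O3,F1,A4)→signed(A4,F1) ✓  (O3,F3,A2)→signed(A2,F3) ✗  (O3,F4,A1)→signed(A1,F4) ✓  (O3,F5,A3)→signed(A3,F5) ✓  (O4,F1,A1)→signed(A1,F1) ✓
Counterexample: (O1,F3,A2) — signed(A2,F3) does not hold.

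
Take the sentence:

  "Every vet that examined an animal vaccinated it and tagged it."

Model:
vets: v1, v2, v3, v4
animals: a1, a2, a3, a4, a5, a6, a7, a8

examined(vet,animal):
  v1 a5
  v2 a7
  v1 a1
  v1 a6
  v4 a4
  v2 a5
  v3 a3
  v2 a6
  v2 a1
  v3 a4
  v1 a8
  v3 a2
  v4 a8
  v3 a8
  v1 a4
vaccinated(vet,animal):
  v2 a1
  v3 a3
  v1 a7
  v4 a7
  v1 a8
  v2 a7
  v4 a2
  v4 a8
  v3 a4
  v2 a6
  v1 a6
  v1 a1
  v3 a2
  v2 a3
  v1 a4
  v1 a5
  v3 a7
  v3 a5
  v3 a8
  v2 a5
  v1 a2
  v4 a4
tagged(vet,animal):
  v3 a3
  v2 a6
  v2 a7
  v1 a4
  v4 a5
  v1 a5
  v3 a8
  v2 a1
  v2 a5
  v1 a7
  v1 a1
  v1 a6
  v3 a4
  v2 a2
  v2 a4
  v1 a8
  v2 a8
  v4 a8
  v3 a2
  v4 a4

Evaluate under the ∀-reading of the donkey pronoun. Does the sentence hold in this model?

"it" takes "an animal" as antecedent — a donkey pronoun bound across the clause boundary.
Strong reading: for every (v,a) with examined(v,a), vaccinated(v,a) ∧ tagged(v,a).
Restrictor pairs: (v1,a1) ✓  (v1,a4) ✓  (v1,a5) ✓  (v1,a6) ✓  (v1,a8) ✓  (v2,a1) ✓  (v2,a5) ✓  (v2,a6) ✓  (v2,a7) ✓  (v3,a2) ✓  (v3,a3) ✓  (v3,a4) ✓  (v3,a8) ✓  (v4,a4) ✓  (v4,a8) ✓
Every restrictor pair satisfies the scope.

True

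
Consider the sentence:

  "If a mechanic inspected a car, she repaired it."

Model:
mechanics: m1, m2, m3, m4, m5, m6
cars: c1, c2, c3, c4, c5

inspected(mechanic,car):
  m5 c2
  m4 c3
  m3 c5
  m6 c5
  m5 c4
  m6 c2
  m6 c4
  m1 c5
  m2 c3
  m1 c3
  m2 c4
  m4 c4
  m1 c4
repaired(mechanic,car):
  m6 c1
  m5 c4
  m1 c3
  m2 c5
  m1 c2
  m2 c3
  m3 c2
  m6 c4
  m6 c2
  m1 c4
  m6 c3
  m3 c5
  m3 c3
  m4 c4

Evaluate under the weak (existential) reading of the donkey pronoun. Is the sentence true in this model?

"it" takes "a car" as antecedent — a donkey pronoun bound across the clause boundary.
Weak reading: every mechanic m with some inspected-car has at least one inspected-car c such that repaired(m,c).
Per mechanic: m1:✓  m2:✓  m3:✓  m4:✓  m5:✓  m6:✓
Every mechanic in the restrictor has a witness.

True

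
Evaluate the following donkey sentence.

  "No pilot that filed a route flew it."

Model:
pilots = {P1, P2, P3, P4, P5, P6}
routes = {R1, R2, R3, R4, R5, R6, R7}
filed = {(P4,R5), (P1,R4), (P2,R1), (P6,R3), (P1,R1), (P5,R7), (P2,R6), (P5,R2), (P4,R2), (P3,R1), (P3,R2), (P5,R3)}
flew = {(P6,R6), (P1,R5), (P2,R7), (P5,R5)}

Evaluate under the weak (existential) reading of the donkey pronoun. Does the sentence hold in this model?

"it" takes "a route" as antecedent — a donkey pronoun bound across the clause boundary.
Truth condition: for no (p,r) with filed(p,r) does flew(p,r) hold.
Restrictor pairs — does the scope hold? (P1,R1):fails  (P1,R4):fails  (P2,R1):fails  (P2,R6):fails  (P3,R1):fails  (P3,R2):fails  (P4,R2):fails  (P4,R5):fails  (P5,R2):fails  (P5,R3):fails  (P5,R7):fails  (P6,R3):fails
Scope holds for no restrictor pair, so the sentence is true.

True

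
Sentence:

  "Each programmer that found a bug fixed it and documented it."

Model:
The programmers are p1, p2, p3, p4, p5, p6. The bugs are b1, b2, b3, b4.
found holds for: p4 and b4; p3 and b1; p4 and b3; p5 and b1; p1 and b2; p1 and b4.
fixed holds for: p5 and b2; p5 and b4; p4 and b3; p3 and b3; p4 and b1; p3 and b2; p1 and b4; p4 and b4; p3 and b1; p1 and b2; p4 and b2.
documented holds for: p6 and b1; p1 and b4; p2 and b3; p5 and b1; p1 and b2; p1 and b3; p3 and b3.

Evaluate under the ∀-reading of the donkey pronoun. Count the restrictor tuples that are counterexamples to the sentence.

"it" takes "a bug" as antecedent — a donkey pronoun bound across the clause boundary.
Strong reading: for every (p,b) with found(p,b), fixed(p,b) ∧ documented(p,b).
Restrictor pairs: (p1,b2) ✓  (p1,b4) ✓  (p3,b1) ✗  (p4,b3) ✗  (p4,b4) ✗  (p5,b1) ✗
Counterexamples (restrictor pairs failing the scope): 4.

4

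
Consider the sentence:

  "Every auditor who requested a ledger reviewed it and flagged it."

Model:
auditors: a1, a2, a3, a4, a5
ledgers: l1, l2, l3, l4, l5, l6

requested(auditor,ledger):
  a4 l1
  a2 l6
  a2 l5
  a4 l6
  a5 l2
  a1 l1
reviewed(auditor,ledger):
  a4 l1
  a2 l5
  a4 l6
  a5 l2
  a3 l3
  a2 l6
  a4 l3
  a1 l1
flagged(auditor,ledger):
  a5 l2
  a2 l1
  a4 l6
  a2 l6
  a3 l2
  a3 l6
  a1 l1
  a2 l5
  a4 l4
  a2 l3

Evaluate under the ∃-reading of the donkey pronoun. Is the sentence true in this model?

True

"it" takes "a ledger" as antecedent — a donkey pronoun bound across the clause boundary.
Weak reading: every auditor a with some requested-ledger has at least one requested-ledger l such that reviewed(a,l) ∧ flagged(a,l).
Per auditor: a1:✓  a2:✓  a4:✓  a5:✓
Every auditor in the restrictor has a witness.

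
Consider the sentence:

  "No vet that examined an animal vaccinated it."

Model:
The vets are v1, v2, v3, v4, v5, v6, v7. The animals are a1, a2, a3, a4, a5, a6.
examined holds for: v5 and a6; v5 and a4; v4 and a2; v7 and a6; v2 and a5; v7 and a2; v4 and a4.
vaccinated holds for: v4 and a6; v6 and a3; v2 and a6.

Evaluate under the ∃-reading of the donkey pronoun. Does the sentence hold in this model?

True

"it" takes "an animal" as antecedent — a donkey pronoun bound across the clause boundary.
Truth condition: for no (v,a) with examined(v,a) does vaccinated(v,a) hold.
Restrictor pairs — does the scope hold? (v2,a5):fails  (v4,a2):fails  (v4,a4):fails  (v5,a4):fails  (v5,a6):fails  (v7,a2):fails  (v7,a6):fails
Scope holds for no restrictor pair, so the sentence is true.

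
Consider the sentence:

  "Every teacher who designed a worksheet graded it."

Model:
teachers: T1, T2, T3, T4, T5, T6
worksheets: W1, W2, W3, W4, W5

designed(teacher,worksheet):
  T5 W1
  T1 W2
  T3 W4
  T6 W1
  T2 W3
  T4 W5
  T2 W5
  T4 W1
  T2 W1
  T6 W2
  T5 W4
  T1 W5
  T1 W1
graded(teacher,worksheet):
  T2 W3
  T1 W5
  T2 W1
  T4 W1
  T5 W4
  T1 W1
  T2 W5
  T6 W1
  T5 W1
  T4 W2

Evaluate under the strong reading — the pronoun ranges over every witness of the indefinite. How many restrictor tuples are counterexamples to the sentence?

"it" takes "a worksheet" as antecedent — a donkey pronoun bound across the clause boundary.
Strong reading: for every (t,w) with designed(t,w), graded(t,w).
Restrictor pairs: (T1,W1) ✓  (T1,W2) ✗  (T1,W5) ✓  (T2,W1) ✓  (T2,W3) ✓  (T2,W5) ✓  (T3,W4) ✗  (T4,W1) ✓  (T4,W5) ✗  (T5,W1) ✓  (T5,W4) ✓  (T6,W1) ✓  (T6,W2) ✗
Counterexamples (restrictor pairs failing the scope): 4.

4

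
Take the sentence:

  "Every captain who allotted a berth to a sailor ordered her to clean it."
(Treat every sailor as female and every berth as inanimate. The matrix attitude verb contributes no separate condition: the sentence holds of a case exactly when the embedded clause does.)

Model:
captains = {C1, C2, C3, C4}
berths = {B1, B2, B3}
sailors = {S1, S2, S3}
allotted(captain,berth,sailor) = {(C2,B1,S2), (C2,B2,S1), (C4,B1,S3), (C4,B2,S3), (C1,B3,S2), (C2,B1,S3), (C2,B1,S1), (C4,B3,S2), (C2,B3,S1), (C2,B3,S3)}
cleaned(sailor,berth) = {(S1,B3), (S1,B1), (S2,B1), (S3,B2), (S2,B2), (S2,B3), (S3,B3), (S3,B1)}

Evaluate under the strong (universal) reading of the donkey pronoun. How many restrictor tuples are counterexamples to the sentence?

1

"her" takes "a sailor" as antecedent and "it" takes "a berth"; both are donkey pronouns co-varying with the restrictor.
Strong reading: for every (c,b,s) with allotted(c,b,s), cleaned(s,b).
Restrictor triples: (C1,B3,S2)→cleaned(S2,B3) ✓  (C2,B1,S1)→cleaned(S1,B1) ✓  (C2,B1,S2)→cleaned(S2,B1) ✓  (C2,B1,S3)→cleaned(S3,B1) ✓  (C2,B2,S1)→cleaned(S1,B2) ✗  (C2,B3,S1)→cleaned(S1,B3) ✓  (C2,B3,S3)→cleaned(S3,B3) ✓  (C4,B1,S3)→cleaned(S3,B1) ✓  (C4,B2,S3)→cleaned(S3,B2) ✓  (C4,B3,S2)→cleaned(S2,B3) ✓
Counterexamples (restrictor triples failing the scope): 1.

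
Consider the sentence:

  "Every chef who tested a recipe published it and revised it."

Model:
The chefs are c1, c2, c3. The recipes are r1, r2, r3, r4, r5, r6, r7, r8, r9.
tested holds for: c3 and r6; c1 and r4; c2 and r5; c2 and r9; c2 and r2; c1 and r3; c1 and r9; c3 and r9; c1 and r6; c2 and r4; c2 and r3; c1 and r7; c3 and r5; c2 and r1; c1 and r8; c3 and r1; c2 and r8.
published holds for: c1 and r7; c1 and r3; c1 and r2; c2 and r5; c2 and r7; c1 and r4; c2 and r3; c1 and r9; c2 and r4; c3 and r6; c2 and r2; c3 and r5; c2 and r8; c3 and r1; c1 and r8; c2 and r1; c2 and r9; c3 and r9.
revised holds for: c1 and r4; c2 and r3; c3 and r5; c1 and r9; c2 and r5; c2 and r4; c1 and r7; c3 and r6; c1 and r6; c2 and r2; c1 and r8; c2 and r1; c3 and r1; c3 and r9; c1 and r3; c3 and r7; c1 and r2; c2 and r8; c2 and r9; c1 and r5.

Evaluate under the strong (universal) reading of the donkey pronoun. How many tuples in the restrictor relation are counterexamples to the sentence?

"it" takes "a recipe" as antecedent — a donkey pronoun bound across the clause boundary.
Strong reading: for every (c,r) with tested(c,r), published(c,r) ∧ revised(c,r).
Restrictor pairs: (c1,r3) ✓  (c1,r4) ✓  (c1,r6) ✗  (c1,r7) ✓  (c1,r8) ✓  (c1,r9) ✓  (c2,r1) ✓  (c2,r2) ✓  (c2,r3) ✓  (c2,r4) ✓  (c2,r5) ✓  (c2,r8) ✓  (c2,r9) ✓  (c3,r1) ✓  (c3,r5) ✓  (c3,r6) ✓  (c3,r9) ✓
Counterexamples (restrictor pairs failing the scope): 1.

1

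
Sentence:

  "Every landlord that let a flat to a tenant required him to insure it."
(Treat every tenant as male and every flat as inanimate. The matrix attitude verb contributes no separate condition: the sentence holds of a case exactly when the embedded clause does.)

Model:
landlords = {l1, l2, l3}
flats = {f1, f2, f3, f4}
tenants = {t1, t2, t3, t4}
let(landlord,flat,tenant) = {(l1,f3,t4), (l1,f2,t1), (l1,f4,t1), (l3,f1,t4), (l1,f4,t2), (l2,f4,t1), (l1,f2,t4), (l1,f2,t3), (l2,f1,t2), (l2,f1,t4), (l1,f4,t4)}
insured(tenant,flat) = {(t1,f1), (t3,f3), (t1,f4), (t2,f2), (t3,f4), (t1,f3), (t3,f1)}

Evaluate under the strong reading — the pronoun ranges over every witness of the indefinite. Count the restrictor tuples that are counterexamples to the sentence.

9

"him" takes "a tenant" as antecedent and "it" takes "a flat"; both are donkey pronouns co-varying with the restrictor.
Strong reading: for every (l,f,t) with let(l,f,t), insured(t,f).
Restrictor triples: (l1,f2,t1)→insured(t1,f2) ✗  (l1,f2,t3)→insured(t3,f2) ✗  (l1,f2,t4)→insured(t4,f2) ✗  (l1,f3,t4)→insured(t4,f3) ✗  (l1,f4,t1)→insured(t1,f4) ✓  (l1,f4,t2)→insured(t2,f4) ✗  (l1,f4,t4)→insured(t4,f4) ✗  (l2,f1,t2)→insured(t2,f1) ✗  (l2,f1,t4)→insured(t4,f1) ✗  (l2,f4,t1)→insured(t1,f4) ✓  (l3,f1,t4)→insured(t4,f1) ✗
Counterexamples (restrictor triples failing the scope): 9.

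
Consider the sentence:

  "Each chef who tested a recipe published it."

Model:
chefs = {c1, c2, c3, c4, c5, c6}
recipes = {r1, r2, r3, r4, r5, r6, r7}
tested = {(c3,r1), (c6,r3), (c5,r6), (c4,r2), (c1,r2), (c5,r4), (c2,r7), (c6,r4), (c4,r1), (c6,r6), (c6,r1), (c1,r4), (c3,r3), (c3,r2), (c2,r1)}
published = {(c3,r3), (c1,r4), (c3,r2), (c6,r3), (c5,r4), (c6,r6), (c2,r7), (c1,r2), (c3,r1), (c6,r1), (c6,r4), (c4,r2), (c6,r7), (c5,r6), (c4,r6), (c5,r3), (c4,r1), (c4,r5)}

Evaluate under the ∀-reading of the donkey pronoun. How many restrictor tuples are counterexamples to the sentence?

1

"it" takes "a recipe" as antecedent — a donkey pronoun bound across the clause boundary.
Strong reading: for every (c,r) with tested(c,r), published(c,r).
Restrictor pairs: (c1,r2) ✓  (c1,r4) ✓  (c2,r1) ✗  (c2,r7) ✓  (c3,r1) ✓  (c3,r2) ✓  (c3,r3) ✓  (c4,r1) ✓  (c4,r2) ✓  (c5,r4) ✓  (c5,r6) ✓  (c6,r1) ✓  (c6,r3) ✓  (c6,r4) ✓  (c6,r6) ✓
Counterexamples (restrictor pairs failing the scope): 1.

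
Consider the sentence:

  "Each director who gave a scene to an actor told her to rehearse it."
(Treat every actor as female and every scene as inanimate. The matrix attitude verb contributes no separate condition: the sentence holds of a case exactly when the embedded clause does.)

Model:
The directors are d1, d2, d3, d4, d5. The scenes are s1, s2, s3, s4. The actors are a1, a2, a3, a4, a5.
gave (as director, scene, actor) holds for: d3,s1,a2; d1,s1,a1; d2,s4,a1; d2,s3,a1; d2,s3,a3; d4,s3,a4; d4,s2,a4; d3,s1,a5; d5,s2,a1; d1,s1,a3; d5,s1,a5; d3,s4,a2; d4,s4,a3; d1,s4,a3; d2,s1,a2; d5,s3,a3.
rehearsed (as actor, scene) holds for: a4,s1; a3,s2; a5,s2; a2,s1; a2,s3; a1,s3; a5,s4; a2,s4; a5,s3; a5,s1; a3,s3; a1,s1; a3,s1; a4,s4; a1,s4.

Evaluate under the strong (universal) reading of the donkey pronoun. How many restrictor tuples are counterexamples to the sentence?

5

"her" takes "an actor" as antecedent and "it" takes "a scene"; both are donkey pronouns co-varying with the restrictor.
Strong reading: for every (d,s,a) with gave(d,s,a), rehearsed(a,s).
Restrictor triples: (d1,s1,a1)→rehearsed(a1,s1) ✓  (d1,s1,a3)→rehearsed(a3,s1) ✓  (d1,s4,a3)→rehearsed(a3,s4) ✗  (d2,s1,a2)→rehearsed(a2,s1) ✓  (d2,s3,a1)→rehearsed(a1,s3) ✓  (d2,s3,a3)→rehearsed(a3,s3) ✓  (d2,s4,a1)→rehearsed(a1,s4) ✓  (d3,s1,a2)→rehearsed(a2,s1) ✓  (d3,s1,a5)→rehearsed(a5,s1) ✓  (d3,s4,a2)→rehearsed(a2,s4) ✓  (d4,s2,a4)→rehearsed(a4,s2) ✗  (d4,s3,a4)→rehearsed(a4,s3) ✗  (d4,s4,a3)→rehearsed(a3,s4) ✗  (d5,s1,a5)→rehearsed(a5,s1) ✓  (d5,s2,a1)→rehearsed(a1,s2) ✗  (d5,s3,a3)→rehearsed(a3,s3) ✓
Counterexamples (restrictor triples failing the scope): 5.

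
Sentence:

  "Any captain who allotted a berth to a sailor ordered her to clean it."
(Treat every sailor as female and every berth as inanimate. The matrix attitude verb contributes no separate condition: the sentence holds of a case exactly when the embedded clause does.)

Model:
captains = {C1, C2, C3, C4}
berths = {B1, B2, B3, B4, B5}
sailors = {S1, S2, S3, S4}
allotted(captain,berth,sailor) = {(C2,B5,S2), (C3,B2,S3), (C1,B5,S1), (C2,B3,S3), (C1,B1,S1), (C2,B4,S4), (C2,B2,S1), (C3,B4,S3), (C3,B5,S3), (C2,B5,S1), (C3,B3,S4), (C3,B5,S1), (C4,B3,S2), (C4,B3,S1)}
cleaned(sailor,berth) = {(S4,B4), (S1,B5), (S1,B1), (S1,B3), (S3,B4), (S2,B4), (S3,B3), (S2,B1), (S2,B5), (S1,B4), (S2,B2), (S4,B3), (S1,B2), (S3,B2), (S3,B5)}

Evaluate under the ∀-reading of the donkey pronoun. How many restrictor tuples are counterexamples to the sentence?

1

"her" takes "a sailor" as antecedent and "it" takes "a berth"; both are donkey pronouns co-varying with the restrictor.
Strong reading: for every (c,b,s) with allotted(c,b,s), cleaned(s,b).
Restrictor triples: (C1,B1,S1)→cleaned(S1,B1) ✓  (C1,B5,S1)→cleaned(S1,B5) ✓  (C2,B2,S1)→cleaned(S1,B2) ✓  (C2,B3,S3)→cleaned(S3,B3) ✓  (C2,B4,S4)→cleaned(S4,B4) ✓  (C2,B5,S1)→cleaned(S1,B5) ✓  (C2,B5,S2)→cleaned(S2,B5) ✓  (C3,B2,S3)→cleaned(S3,B2) ✓  (C3,B3,S4)→cleaned(S4,B3) ✓  (C3,B4,S3)→cleaned(S3,B4) ✓  (C3,B5,S1)→cleaned(S1,B5) ✓  (C3,B5,S3)→cleaned(S3,B5) ✓  (C4,B3,S1)→cleaned(S1,B3) ✓  (C4,B3,S2)→cleaned(S2,B3) ✗
Counterexamples (restrictor triples failing the scope): 1.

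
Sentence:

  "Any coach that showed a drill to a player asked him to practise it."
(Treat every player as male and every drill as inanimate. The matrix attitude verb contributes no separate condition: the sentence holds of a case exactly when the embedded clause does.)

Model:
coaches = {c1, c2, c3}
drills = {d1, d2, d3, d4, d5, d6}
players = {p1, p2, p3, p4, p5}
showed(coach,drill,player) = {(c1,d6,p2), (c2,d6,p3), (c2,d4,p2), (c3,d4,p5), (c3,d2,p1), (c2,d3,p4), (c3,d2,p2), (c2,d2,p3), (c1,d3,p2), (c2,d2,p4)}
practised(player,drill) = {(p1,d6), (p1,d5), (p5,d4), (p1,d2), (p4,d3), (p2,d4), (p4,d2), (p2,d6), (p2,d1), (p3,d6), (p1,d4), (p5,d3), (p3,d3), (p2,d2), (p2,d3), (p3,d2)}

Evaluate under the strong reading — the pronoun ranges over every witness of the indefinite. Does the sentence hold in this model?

"him" takes "a player" as antecedent and "it" takes "a drill"; both are donkey pronouns co-varying with the restrictor.
Strong reading: for every (c,d,p) with showed(c,d,p), practised(p,d).
Restrictor triples: (c1,d3,p2)→practised(p2,d3) ✓  (c1,d6,p2)→practised(p2,d6) ✓  (c2,d2,p3)→practised(p3,d2) ✓  (c2,d2,p4)→practised(p4,d2) ✓  (c2,d3,p4)→practised(p4,d3) ✓  (c2,d4,p2)→practised(p2,d4) ✓  (c2,d6,p3)→practised(p3,d6) ✓  (c3,d2,p1)→practised(p1,d2) ✓  (c3,d2,p2)→practised(p2,d2) ✓  (c3,d4,p5)→practised(p5,d4) ✓
Every restrictor triple satisfies the scope.

True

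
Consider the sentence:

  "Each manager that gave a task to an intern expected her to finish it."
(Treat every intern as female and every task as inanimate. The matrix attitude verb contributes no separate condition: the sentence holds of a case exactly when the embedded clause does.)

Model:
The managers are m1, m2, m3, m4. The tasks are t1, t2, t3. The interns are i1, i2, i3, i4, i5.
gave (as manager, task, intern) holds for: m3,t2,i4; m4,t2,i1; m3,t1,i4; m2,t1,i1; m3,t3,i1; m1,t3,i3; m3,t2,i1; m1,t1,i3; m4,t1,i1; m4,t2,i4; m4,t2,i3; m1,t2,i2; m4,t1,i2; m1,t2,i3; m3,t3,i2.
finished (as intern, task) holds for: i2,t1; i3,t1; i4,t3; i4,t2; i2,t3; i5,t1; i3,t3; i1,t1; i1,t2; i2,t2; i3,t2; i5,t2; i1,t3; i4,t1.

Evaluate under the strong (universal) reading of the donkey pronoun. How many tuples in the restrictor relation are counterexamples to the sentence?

"her" takes "an intern" as antecedent and "it" takes "a task"; both are donkey pronouns co-varying with the restrictor.
Strong reading: for every (m,t,i) with gave(m,t,i), finished(i,t).
Restrictor triples: (m1,t1,i3)→finished(i3,t1) ✓  (m1,t2,i2)→finished(i2,t2) ✓  (m1,t2,i3)→finished(i3,t2) ✓  (m1,t3,i3)→finished(i3,t3) ✓  (m2,t1,i1)→finished(i1,t1) ✓  (m3,t1,i4)→finished(i4,t1) ✓  (m3,t2,i1)→finished(i1,t2) ✓  (m3,t2,i4)→finished(i4,t2) ✓  (m3,t3,i1)→finished(i1,t3) ✓  (m3,t3,i2)→finished(i2,t3) ✓  (m4,t1,i1)→finished(i1,t1) ✓  (m4,t1,i2)→finished(i2,t1) ✓  (m4,t2,i1)→finished(i1,t2) ✓  (m4,t2,i3)→finished(i3,t2) ✓  (m4,t2,i4)→finished(i4,t2) ✓
Counterexamples (restrictor triples failing the scope): 0.

0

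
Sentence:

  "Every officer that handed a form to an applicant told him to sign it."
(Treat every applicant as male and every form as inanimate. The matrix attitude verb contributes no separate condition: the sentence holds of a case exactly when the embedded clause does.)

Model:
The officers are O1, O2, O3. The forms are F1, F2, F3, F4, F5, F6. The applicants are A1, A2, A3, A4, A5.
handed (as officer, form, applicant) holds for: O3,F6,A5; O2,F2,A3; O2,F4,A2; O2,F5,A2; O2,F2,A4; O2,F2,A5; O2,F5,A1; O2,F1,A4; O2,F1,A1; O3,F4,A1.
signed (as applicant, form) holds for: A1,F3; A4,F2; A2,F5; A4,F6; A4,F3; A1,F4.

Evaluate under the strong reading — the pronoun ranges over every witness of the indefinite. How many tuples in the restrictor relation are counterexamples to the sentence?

"him" takes "an applicant" as antecedent and "it" takes "a form"; both are donkey pronouns co-varying with the restrictor.
Strong reading: for every (o,f,a) with handed(o,f,a), signed(a,f).
Restrictor triples: (O2,F1,A1)→signed(A1,F1) ✗  (O2,F1,A4)→signed(A4,F1) ✗  (O2,F2,A3)→signed(A3,F2) ✗  (O2,F2,A4)→signed(A4,F2) ✓  (O2,F2,A5)→signed(A5,F2) ✗  (O2,F4,A2)→signed(A2,F4) ✗  (O2,F5,A1)→signed(A1,F5) ✗  (O2,F5,A2)→signed(A2,F5) ✓  (O3,F4,A1)→signed(A1,F4) ✓  (O3,F6,A5)→signed(A5,F6) ✗
Counterexamples (restrictor triples failing the scope): 7.

7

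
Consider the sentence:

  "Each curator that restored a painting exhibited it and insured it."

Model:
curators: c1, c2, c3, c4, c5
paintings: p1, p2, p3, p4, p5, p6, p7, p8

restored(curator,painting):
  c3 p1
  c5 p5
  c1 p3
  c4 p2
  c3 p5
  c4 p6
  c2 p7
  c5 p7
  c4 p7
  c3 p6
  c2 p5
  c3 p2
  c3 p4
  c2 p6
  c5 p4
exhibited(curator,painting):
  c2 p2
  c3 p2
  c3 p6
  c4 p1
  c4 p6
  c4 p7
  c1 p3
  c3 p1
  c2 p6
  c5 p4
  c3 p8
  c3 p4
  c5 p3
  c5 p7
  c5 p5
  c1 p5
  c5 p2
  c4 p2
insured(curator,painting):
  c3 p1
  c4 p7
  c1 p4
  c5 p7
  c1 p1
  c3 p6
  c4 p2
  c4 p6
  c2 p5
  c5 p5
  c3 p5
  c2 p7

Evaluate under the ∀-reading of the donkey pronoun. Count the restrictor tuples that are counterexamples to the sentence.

"it" takes "a painting" as antecedent — a donkey pronoun bound across the clause boundary.
Strong reading: for every (c,p) with restored(c,p), exhibited(c,p) ∧ insured(c,p).
Restrictor pairs: (c1,p3) ✗  (c2,p5) ✗  (c2,p6) ✗  (c2,p7) ✗  (c3,p1) ✓  (c3,p2) ✗  (c3,p4) ✗  (c3,p5) ✗  (c3,p6) ✓  (c4,p2) ✓  (c4,p6) ✓  (c4,p7) ✓  (c5,p4) ✗  (c5,p5) ✓  (c5,p7) ✓
Counterexamples (restrictor pairs failing the scope): 8.

8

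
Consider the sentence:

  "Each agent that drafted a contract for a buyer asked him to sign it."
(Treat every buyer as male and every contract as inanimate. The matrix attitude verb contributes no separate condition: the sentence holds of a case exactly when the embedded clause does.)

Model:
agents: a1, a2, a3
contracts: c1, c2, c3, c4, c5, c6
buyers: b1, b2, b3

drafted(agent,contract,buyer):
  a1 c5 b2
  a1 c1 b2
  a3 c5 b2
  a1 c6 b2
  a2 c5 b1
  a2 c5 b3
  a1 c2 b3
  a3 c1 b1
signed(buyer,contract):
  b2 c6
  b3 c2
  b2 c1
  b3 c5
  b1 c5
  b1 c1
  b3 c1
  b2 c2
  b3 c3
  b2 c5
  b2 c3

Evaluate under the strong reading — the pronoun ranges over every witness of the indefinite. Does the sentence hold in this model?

True

"him" takes "a buyer" as antecedent and "it" takes "a contract"; both are donkey pronouns co-varying with the restrictor.
Strong reading: for every (a,c,b) with drafted(a,c,b), signed(b,c).
Restrictor triples: (a1,c1,b2)→signed(b2,c1) ✓  (a1,c2,b3)→signed(b3,c2) ✓  (a1,c5,b2)→signed(b2,c5) ✓  (a1,c6,b2)→signed(b2,c6) ✓  (a2,c5,b1)→signed(b1,c5) ✓  (a2,c5,b3)→signed(b3,c5) ✓  (a3,c1,b1)→signed(b1,c1) ✓  (a3,c5,b2)→signed(b2,c5) ✓
Every restrictor triple satisfies the scope.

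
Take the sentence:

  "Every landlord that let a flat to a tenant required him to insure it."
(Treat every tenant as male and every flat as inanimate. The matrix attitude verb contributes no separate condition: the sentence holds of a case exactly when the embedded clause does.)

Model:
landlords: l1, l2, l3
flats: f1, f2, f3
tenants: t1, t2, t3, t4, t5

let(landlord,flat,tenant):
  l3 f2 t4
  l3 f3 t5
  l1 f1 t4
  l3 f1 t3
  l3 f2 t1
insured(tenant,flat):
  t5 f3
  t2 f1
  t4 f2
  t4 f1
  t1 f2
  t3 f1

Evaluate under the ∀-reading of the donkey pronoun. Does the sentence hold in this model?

"him" takes "a tenant" as antecedent and "it" takes "a flat"; both are donkey pronouns co-varying with the restrictor.
Strong reading: for every (l,f,t) with let(l,f,t), insured(t,f).
Restrictor triples: (l1,f1,t4)→insured(t4,f1) ✓  (l3,f1,t3)→insured(t3,f1) ✓  (l3,f2,t1)→insured(t1,f2) ✓  (l3,f2,t4)→insured(t4,f2) ✓  (l3,f3,t5)→insured(t5,f3) ✓
Every restrictor triple satisfies the scope.

True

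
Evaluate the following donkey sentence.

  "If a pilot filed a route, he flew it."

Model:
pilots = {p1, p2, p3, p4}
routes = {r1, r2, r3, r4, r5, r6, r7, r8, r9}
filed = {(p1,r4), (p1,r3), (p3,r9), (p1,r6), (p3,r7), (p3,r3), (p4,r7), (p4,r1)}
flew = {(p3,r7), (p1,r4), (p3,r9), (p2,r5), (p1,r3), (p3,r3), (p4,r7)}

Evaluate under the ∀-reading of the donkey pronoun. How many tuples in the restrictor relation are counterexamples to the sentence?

"it" takes "a route" as antecedent — a donkey pronoun bound across the clause boundary.
Strong reading: for every (p,r) with filed(p,r), flew(p,r).
Restrictor pairs: (p1,r3) ✓  (p1,r4) ✓  (p1,r6) ✗  (p3,r3) ✓  (p3,r7) ✓  (p3,r9) ✓  (p4,r1) ✗  (p4,r7) ✓
Counterexamples (restrictor pairs failing the scope): 2.

2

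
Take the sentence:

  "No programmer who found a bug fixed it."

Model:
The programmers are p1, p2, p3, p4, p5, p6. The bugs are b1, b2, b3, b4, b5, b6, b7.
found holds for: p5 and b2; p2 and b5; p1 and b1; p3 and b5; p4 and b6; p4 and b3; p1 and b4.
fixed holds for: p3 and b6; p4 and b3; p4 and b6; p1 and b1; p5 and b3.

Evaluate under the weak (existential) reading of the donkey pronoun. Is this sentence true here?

"it" takes "a bug" as antecedent — a donkey pronoun bound across the clause boundary.
Truth condition: for no (p,b) with found(p,b) does fixed(p,b) hold.
Restrictor pairs — does the scope hold? (p1,b1):holds  (p1,b4):fails  (p2,b5):fails  (p3,b5):fails  (p4,b3):holds  (p4,b6):holds  (p5,b2):fails
Scope holds for 3 pair(s), so the sentence is false.

False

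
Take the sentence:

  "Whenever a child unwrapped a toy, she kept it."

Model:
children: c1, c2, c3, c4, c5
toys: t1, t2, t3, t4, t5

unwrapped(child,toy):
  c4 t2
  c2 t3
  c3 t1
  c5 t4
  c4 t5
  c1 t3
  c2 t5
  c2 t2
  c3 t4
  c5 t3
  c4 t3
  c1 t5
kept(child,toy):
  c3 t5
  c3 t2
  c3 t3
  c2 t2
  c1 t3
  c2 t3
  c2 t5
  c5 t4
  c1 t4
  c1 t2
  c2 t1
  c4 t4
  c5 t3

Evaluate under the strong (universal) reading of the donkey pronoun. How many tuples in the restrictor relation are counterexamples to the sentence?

"it" takes "a toy" as antecedent — a donkey pronoun bound across the clause boundary.
Strong reading: for every (c,t) with unwrapped(c,t), kept(c,t).
Restrictor pairs: (c1,t3) ✓  (c1,t5) ✗  (c2,t2) ✓  (c2,t3) ✓  (c2,t5) ✓  (c3,t1) ✗  (c3,t4) ✗  (c4,t2) ✗  (c4,t3) ✗  (c4,t5) ✗  (c5,t3) ✓  (c5,t4) ✓
Counterexamples (restrictor pairs failing the scope): 6.

6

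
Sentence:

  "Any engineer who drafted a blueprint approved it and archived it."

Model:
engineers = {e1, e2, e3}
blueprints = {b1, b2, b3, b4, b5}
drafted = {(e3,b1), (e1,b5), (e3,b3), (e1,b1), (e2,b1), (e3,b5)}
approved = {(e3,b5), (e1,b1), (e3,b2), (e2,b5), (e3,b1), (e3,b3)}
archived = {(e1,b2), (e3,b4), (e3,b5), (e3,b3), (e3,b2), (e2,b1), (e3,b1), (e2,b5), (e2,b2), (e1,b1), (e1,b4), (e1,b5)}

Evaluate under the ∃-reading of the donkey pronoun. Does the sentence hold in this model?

"it" takes "a blueprint" as antecedent — a donkey pronoun bound across the clause boundary.
Weak reading: every engineer e with some drafted-blueprint has at least one drafted-blueprint b such that approved(e,b) ∧ archived(e,b).
Per engineer: e1:✓  e2:✗  e3:✓
e2 has no witness among its drafted-blueprints.

False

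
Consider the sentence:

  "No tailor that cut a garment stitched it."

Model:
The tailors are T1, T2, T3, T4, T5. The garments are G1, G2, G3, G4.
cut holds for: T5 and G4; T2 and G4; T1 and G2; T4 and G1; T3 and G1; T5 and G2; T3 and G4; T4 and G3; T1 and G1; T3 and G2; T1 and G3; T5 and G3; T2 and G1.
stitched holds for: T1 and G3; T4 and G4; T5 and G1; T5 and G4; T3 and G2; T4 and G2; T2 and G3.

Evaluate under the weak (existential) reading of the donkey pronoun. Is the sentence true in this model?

False

"it" takes "a garment" as antecedent — a donkey pronoun bound across the clause boundary.
Truth condition: for no (t,g) with cut(t,g) does stitched(t,g) hold.
Restrictor pairs — does the scope hold? (T1,G1):fails  (T1,G2):fails  (T1,G3):holds  (T2,G1):fails  (T2,G4):fails  (T3,G1):fails  (T3,G2):holds  (T3,G4):fails  (T4,G1):fails  (T4,G3):fails  (T5,G2):fails  (T5,G3):fails  (T5,G4):holds
Scope holds for 3 pair(s), so the sentence is false.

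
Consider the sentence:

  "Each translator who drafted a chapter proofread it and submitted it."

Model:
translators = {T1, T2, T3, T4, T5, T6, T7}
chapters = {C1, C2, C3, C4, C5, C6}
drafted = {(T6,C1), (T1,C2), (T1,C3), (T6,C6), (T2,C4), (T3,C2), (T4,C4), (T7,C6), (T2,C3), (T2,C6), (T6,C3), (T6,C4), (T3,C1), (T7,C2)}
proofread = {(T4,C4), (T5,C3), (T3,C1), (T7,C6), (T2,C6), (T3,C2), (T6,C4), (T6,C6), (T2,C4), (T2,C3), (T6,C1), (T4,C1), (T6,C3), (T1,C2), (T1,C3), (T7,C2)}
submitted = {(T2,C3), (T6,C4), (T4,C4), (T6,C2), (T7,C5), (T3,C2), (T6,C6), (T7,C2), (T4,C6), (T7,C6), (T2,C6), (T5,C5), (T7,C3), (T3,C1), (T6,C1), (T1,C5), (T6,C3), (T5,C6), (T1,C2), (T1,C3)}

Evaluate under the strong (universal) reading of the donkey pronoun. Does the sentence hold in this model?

"it" takes "a chapter" as antecedent — a donkey pronoun bound across the clause boundary.
Strong reading: for every (t,c) with drafted(t,c), proofread(t,c) ∧ submitted(t,c).
Restrictor pairs: (T1,C2) ✓  (T1,C3) ✓  (T2,C3) ✓  (T2,C4) ✗  (T2,C6) ✓  (T3,C1) ✓  (T3,C2) ✓  (T4,C4) ✓  (T6,C1) ✓  (T6,C3) ✓  (T6,C4) ✓  (T6,C6) ✓  (T7,C2) ✓  (T7,C6) ✓
Counterexample: (T2,C4) is in drafted but fails the scope.

False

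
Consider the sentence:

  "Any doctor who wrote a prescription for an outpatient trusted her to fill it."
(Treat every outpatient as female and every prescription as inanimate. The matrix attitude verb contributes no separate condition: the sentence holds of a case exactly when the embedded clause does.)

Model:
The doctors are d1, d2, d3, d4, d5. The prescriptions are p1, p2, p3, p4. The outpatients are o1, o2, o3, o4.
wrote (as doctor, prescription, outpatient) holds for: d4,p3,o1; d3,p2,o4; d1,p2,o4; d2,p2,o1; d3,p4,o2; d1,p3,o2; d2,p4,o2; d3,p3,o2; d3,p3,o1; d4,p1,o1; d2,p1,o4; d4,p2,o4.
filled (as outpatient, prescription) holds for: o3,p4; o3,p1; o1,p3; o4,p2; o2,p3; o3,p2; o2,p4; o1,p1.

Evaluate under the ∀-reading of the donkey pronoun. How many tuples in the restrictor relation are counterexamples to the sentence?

2

"her" takes "an outpatient" as antecedent and "it" takes "a prescription"; both are donkey pronouns co-varying with the restrictor.
Strong reading: for every (d,p,o) with wrote(d,p,o), filled(o,p).
Restrictor triples: (d1,p2,o4)→filled(o4,p2) ✓  (d1,p3,o2)→filled(o2,p3) ✓  (d2,p1,o4)→filled(o4,p1) ✗  (d2,p2,o1)→filled(o1,p2) ✗  (d2,p4,o2)→filled(o2,p4) ✓  (d3,p2,o4)→filled(o4,p2) ✓  (d3,p3,o1)→filled(o1,p3) ✓  (d3,p3,o2)→filled(o2,p3) ✓  (d3,p4,o2)→filled(o2,p4) ✓  (d4,p1,o1)→filled(o1,p1) ✓  (d4,p2,o4)→filled(o4,p2) ✓  (d4,p3,o1)→filled(o1,p3) ✓
Counterexamples (restrictor triples failing the scope): 2.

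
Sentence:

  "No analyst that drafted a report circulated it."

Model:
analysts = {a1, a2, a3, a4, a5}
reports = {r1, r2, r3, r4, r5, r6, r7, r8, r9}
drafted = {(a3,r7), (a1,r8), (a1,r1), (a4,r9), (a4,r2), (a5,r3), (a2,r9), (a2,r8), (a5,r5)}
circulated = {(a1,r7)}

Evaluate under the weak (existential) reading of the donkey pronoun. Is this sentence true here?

True

"it" takes "a report" as antecedent — a donkey pronoun bound across the clause boundary.
Truth condition: for no (a,r) with drafted(a,r) does circulated(a,r) hold.
Restrictor pairs — does the scope hold? (a1,r1):fails  (a1,r8):fails  (a2,r8):fails  (a2,r9):fails  (a3,r7):fails  (a4,r2):fails  (a4,r9):fails  (a5,r3):fails  (a5,r5):fails
Scope holds for no restrictor pair, so the sentence is true.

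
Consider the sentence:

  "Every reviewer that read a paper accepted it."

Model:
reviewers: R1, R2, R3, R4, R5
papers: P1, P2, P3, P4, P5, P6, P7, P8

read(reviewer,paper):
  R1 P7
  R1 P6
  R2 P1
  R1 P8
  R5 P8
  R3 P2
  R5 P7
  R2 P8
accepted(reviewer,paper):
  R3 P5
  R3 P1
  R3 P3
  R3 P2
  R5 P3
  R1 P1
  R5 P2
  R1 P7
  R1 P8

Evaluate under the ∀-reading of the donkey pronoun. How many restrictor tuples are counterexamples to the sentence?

"it" takes "a paper" as antecedent — a donkey pronoun bound across the clause boundary.
Strong reading: for every (r,p) with read(r,p), accepted(r,p).
Restrictor pairs: (R1,P6) ✗  (R1,P7) ✓  (R1,P8) ✓  (R2,P1) ✗  (R2,P8) ✗  (R3,P2) ✓  (R5,P7) ✗  (R5,P8) ✗
Counterexamples (restrictor pairs failing the scope): 5.

5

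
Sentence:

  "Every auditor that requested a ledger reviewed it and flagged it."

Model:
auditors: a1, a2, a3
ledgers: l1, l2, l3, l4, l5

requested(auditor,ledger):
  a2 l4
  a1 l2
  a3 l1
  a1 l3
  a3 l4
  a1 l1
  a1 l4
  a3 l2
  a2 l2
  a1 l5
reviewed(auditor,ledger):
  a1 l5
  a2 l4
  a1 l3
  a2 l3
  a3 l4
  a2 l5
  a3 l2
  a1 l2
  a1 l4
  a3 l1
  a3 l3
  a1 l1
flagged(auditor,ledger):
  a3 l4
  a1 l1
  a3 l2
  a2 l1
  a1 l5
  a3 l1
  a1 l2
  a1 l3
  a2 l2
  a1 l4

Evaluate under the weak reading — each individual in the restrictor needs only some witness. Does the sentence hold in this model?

"it" takes "a ledger" as antecedent — a donkey pronoun bound across the clause boundary.
Weak reading: every auditor a with some requested-ledger has at least one requested-ledger l such that reviewed(a,l) ∧ flagged(a,l).
Per auditor: a1:✓  a2:✗  a3:✓
a2 has no witness among its requested-ledgers.

False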